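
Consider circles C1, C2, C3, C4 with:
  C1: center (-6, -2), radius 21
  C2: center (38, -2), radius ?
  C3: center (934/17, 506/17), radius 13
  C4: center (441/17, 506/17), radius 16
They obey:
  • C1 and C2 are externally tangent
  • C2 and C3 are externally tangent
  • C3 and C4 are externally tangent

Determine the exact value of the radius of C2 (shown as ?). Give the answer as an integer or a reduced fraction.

1. [ext C1·C2]  r_C2² + 42r_C2 − 1495 = 0  ⇒  r_C2 = 23 (r>0 drops 1)
2. [ext C2·C3]  r_C2² + 26r_C2 − 1127 = 0  ⇒  r_C2 = 23 (r>0 drops 1)

23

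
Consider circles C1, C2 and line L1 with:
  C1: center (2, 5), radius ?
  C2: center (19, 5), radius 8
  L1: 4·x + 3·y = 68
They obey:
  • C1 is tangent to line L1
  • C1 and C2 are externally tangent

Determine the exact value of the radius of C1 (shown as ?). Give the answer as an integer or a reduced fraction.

9

1. [C1‖L1]  r_C1² − 81 = 0  ⇒  r_C1 = 9 (r>0 drops 1)
2. [ext C1·C2]  r_C1² + 16r_C1 − 225 = 0  ⇒  r_C1 = 9 (r>0 drops 1)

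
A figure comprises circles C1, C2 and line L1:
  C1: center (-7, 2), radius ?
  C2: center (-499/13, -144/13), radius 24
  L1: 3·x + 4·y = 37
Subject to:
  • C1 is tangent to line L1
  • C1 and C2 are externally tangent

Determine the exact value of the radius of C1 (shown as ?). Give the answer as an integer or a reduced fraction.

10

1. [C1‖L1]  r_C1² − 100 = 0  ⇒  r_C1 = 10 (r>0 drops 1)
2. [ext C1·C2]  r_C1² + 48r_C1 − 580 = 0  ⇒  r_C1 = 10 (r>0 drops 1)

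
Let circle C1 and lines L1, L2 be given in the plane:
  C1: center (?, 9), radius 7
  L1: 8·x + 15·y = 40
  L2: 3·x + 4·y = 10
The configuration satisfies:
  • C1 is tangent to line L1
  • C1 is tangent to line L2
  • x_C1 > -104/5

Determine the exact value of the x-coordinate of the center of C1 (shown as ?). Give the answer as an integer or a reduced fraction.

1. [C1‖L1]  x_C1² + (95/4)x_C1 − 321/4 = 0  ⇒  x_C1 = -107/4 or 3
2. [C1‖L2]  x_C1² + (52/3)x_C1 − 61 = 0  ⇒  x_C1 = -61/3 or 3

3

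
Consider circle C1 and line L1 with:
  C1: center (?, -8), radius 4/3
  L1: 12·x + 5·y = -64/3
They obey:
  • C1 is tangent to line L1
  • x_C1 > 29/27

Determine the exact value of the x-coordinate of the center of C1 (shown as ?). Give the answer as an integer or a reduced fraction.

1. [C1‖L1]  x_C1² − (28/9)x_C1 + 1/3 = 0  ⇒  x_C1 = 1/9 or 3
2. given x_C1 > 29/27: keep 3

3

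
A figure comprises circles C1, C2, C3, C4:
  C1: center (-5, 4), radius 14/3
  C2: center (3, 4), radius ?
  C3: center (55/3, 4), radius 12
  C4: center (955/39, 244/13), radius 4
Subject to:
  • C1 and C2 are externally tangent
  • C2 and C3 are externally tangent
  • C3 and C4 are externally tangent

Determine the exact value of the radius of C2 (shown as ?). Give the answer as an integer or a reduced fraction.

1. [ext C1·C2]  r_C2² + (28/3)r_C2 − 380/9 = 0  ⇒  r_C2 = 10/3 (r>0 drops 1)
2. [ext C2·C3]  r_C2² + 24r_C2 − 820/9 = 0  ⇒  r_C2 = 10/3 (r>0 drops 1)

10/3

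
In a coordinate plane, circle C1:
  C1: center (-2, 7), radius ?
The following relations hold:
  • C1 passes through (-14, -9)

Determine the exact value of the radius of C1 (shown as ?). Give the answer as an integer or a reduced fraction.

1. [C1∋P]  r_C1² − 400 = 0  ⇒  r_C1 = 20 (r>0 drops 1)

20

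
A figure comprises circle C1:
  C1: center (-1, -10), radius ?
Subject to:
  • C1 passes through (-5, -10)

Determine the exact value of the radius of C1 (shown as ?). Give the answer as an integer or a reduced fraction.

1. [C1∋P]  r_C1² − 16 = 0  ⇒  r_C1 = 4 (r>0 drops 1)

4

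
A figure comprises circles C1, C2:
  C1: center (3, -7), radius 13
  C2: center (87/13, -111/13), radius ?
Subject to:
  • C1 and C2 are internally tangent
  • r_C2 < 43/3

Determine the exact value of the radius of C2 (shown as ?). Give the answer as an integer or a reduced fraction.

1. [int C1,C2]  r_C2² − 26r_C2 + 153 = 0  ⇒  r_C2 = 9 or 17
2. given r_C2 < 43/3: keep 9

9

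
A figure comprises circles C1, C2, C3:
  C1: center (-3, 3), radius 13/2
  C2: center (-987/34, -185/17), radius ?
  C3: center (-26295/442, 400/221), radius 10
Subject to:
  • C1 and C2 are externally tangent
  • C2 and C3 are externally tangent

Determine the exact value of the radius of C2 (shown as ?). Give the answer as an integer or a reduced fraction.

23

1. [ext C1·C2]  r_C2² + 13r_C2 − 828 = 0  ⇒  r_C2 = 23 (r>0 drops 1)
2. [ext C2·C3]  r_C2² + 20r_C2 − 989 = 0  ⇒  r_C2 = 23 (r>0 drops 1)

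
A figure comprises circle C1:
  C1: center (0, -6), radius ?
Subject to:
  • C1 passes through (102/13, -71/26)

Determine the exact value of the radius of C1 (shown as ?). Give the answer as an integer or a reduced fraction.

17/2

1. [C1∋P]  r_C1² − 289/4 = 0  ⇒  r_C1 = 17/2 (r>0 drops 1)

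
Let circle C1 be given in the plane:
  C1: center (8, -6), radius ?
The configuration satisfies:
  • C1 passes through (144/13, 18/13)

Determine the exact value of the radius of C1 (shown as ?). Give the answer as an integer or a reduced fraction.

1. [C1∋P]  r_C1² − 64 = 0  ⇒  r_C1 = 8 (r>0 drops 1)

8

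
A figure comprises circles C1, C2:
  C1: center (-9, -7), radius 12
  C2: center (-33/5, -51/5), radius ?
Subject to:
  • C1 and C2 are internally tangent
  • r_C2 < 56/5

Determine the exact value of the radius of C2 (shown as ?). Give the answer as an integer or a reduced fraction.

1. [int C1,C2]  r_C2² − 24r_C2 + 128 = 0  ⇒  r_C2 = 8 or 16
2. given r_C2 < 56/5: keep 8

8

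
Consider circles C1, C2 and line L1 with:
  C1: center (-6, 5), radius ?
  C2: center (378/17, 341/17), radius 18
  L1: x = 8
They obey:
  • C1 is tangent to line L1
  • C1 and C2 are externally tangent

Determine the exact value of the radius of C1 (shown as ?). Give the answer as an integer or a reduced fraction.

14

1. [C1‖L1]  r_C1² − 196 = 0  ⇒  r_C1 = 14 (r>0 drops 1)
2. [ext C1·C2]  r_C1² + 36r_C1 − 700 = 0  ⇒  r_C1 = 14 (r>0 drops 1)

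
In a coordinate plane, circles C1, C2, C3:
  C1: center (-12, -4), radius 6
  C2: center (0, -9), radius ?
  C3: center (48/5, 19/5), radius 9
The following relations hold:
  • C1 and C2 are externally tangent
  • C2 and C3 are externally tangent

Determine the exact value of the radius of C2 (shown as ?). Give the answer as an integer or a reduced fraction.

7

1. [ext C1·C2]  r_C2² + 12r_C2 − 133 = 0  ⇒  r_C2 = 7 (r>0 drops 1)
2. [ext C2·C3]  r_C2² + 18r_C2 − 175 = 0  ⇒  r_C2 = 7 (r>0 drops 1)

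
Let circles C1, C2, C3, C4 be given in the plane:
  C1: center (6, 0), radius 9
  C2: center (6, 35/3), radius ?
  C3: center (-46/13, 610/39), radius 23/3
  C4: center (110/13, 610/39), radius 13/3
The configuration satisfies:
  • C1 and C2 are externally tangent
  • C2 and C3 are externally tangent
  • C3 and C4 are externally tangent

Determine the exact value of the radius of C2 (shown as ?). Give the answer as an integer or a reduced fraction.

8/3

1. [ext C1·C2]  r_C2² + 18r_C2 − 496/9 = 0  ⇒  r_C2 = 8/3 (r>0 drops 1)
2. [ext C2·C3]  r_C2² + (46/3)r_C2 − 48 = 0  ⇒  r_C2 = 8/3 (r>0 drops 1)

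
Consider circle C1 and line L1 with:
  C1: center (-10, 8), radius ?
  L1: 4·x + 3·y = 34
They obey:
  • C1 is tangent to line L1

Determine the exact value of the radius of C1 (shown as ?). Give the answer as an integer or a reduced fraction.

10

1. [C1‖L1]  r_C1² − 100 = 0  ⇒  r_C1 = 10 (r>0 drops 1)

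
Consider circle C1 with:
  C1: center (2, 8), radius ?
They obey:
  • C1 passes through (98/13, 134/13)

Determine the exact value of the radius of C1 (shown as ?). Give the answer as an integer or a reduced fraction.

1. [C1∋P]  r_C1² − 36 = 0  ⇒  r_C1 = 6 (r>0 drops 1)

6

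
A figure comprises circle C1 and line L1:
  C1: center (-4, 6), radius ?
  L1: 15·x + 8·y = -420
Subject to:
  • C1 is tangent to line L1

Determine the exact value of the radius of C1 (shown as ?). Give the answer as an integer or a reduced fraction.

1. [C1‖L1]  r_C1² − 576 = 0  ⇒  r_C1 = 24 (r>0 drops 1)

24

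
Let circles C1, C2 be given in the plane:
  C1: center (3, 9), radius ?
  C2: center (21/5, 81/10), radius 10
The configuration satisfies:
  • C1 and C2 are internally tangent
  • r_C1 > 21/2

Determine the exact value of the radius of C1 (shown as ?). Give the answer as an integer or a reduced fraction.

1. [int C1,C2]  r_C1² − 20r_C1 + 391/4 = 0  ⇒  r_C1 = 17/2 or 23/2
2. given r_C1 > 21/2: keep 23/2

23/2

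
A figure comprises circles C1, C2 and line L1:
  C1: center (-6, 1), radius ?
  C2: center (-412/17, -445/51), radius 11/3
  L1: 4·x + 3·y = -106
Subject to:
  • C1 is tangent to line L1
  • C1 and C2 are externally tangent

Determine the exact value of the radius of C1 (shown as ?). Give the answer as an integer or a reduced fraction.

17

1. [C1‖L1]  r_C1² − 289 = 0  ⇒  r_C1 = 17 (r>0 drops 1)
2. [ext C1·C2]  r_C1² + (22/3)r_C1 − 1241/3 = 0  ⇒  r_C1 = 17 (r>0 drops 1)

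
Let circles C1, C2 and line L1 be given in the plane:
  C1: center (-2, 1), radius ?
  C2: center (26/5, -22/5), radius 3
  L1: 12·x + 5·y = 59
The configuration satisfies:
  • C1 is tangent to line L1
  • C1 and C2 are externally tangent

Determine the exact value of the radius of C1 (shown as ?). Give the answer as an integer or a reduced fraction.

1. [C1‖L1]  r_C1² − 36 = 0  ⇒  r_C1 = 6 (r>0 drops 1)
2. [ext C1·C2]  r_C1² + 6r_C1 − 72 = 0  ⇒  r_C1 = 6 (r>0 drops 1)

6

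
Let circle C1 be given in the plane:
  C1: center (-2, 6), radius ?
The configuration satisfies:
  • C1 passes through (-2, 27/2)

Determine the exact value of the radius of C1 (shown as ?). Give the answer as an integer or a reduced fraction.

1. [C1∋P]  r_C1² − 225/4 = 0  ⇒  r_C1 = 15/2 (r>0 drops 1)

15/2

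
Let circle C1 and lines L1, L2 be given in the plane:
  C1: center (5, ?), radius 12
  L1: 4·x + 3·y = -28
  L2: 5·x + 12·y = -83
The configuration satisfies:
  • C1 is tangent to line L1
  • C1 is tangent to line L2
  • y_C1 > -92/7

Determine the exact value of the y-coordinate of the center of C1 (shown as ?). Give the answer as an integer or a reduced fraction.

4

1. [C1‖L1]  y_C1² + 32y_C1 − 144 = 0  ⇒  y_C1 = -36 or 4
2. [C1‖L2]  y_C1² + 18y_C1 − 88 = 0  ⇒  y_C1 = -22 or 4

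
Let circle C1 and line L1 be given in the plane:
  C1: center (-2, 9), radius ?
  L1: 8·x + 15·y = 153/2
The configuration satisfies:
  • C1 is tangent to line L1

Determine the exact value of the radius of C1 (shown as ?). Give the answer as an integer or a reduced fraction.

1. [C1‖L1]  r_C1² − 25/4 = 0  ⇒  r_C1 = 5/2 (r>0 drops 1)

5/2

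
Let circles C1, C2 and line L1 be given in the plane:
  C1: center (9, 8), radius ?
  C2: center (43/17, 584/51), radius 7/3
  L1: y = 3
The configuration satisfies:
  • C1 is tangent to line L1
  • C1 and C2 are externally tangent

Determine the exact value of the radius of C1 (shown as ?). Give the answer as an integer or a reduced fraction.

5

1. [C1‖L1]  r_C1² − 25 = 0  ⇒  r_C1 = 5 (r>0 drops 1)
2. [ext C1·C2]  r_C1² + (14/3)r_C1 − 145/3 = 0  ⇒  r_C1 = 5 (r>0 drops 1)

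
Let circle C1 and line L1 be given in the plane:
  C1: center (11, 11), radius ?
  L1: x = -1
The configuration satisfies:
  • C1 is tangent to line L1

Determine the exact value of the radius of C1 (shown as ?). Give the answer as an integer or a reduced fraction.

1. [C1‖L1]  r_C1² − 144 = 0  ⇒  r_C1 = 12 (r>0 drops 1)

12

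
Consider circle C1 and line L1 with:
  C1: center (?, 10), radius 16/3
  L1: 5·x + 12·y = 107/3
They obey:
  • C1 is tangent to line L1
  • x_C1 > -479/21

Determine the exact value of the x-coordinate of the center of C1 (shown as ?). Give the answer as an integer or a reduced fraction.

1. [C1‖L1]  x_C1² + (506/15)x_C1 + 461/5 = 0  ⇒  x_C1 = -461/15 or -3
2. given x_C1 > -479/21: keep -3

-3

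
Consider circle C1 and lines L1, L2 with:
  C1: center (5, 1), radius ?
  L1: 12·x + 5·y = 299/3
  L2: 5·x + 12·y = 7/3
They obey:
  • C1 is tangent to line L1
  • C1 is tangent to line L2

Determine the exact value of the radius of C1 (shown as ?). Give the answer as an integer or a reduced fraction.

1. [C1‖L1]  r_C1² − 64/9 = 0  ⇒  r_C1 = 8/3 (r>0 drops 1)
2. [C1‖L2]  r_C1² − 64/9 = 0  ⇒  r_C1 = 8/3 (r>0 drops 1)

8/3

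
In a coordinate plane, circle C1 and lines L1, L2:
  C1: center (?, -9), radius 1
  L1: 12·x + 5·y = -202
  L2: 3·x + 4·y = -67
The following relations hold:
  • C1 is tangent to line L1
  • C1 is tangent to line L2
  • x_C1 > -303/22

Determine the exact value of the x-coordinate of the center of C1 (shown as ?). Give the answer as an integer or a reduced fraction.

-12

1. [C1‖L1]  x_C1² + (157/6)x_C1 + 170 = 0  ⇒  x_C1 = -85/6 or -12
2. [C1‖L2]  x_C1² + (62/3)x_C1 + 104 = 0  ⇒  x_C1 = -12 or -26/3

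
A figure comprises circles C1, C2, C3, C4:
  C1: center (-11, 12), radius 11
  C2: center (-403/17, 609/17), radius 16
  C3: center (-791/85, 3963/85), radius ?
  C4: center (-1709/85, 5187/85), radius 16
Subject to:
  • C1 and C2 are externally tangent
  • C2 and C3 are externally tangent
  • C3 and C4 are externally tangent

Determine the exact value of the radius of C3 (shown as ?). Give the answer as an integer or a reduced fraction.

2

1. [ext C2·C3]  r_C3² + 32r_C3 − 68 = 0  ⇒  r_C3 = 2 (r>0 drops 1)
2. [ext C3·C4]  r_C3² + 32r_C3 − 68 = 0  ⇒  r_C3 = 2 (r>0 drops 1)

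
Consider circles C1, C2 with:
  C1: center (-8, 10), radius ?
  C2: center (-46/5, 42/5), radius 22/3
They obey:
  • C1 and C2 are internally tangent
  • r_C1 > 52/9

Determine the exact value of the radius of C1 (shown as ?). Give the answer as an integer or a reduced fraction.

28/3

1. [int C1,C2]  r_C1² − (44/3)r_C1 + 448/9 = 0  ⇒  r_C1 = 16/3 or 28/3
2. given r_C1 > 52/9: keep 28/3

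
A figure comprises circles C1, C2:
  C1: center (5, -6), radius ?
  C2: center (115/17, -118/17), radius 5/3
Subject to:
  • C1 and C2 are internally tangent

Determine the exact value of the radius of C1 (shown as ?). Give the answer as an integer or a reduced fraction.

11/3

1. [int C1,C2]  r_C1² − (10/3)r_C1 − 11/9 = 0  ⇒  r_C1 = 11/3 (r>0 drops 1)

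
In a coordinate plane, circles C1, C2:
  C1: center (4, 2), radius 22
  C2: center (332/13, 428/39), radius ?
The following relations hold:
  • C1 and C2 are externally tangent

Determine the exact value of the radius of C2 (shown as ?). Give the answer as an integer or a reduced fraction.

1. [ext C1·C2]  r_C2² + 44r_C2 − 544/9 = 0  ⇒  r_C2 = 4/3 (r>0 drops 1)

4/3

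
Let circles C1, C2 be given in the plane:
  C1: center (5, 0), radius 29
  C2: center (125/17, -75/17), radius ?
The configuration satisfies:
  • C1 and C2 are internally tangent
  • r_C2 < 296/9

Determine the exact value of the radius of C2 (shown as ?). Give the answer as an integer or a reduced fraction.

1. [int C1,C2]  r_C2² − 58r_C2 + 816 = 0  ⇒  r_C2 = 24 or 34
2. given r_C2 < 296/9: keep 24

24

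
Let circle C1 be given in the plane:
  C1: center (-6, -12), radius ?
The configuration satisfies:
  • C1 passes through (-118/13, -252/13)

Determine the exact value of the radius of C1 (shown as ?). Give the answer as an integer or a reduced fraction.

8

1. [C1∋P]  r_C1² − 64 = 0  ⇒  r_C1 = 8 (r>0 drops 1)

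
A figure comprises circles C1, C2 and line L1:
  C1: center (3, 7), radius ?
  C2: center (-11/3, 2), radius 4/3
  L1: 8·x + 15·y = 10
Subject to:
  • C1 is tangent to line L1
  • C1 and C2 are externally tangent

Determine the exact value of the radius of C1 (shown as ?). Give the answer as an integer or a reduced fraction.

7

1. [C1‖L1]  r_C1² − 49 = 0  ⇒  r_C1 = 7 (r>0 drops 1)
2. [ext C1·C2]  r_C1² + (8/3)r_C1 − 203/3 = 0  ⇒  r_C1 = 7 (r>0 drops 1)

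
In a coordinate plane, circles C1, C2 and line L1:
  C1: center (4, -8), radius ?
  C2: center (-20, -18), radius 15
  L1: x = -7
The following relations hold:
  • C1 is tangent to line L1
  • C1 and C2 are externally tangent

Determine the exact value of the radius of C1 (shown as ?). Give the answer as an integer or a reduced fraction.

11

1. [C1‖L1]  r_C1² − 121 = 0  ⇒  r_C1 = 11 (r>0 drops 1)
2. [ext C1·C2]  r_C1² + 30r_C1 − 451 = 0  ⇒  r_C1 = 11 (r>0 drops 1)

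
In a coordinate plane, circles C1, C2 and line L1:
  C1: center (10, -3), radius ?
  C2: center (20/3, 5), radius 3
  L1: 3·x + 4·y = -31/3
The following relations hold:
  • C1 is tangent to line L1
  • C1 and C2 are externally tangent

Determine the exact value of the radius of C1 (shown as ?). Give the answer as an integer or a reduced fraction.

17/3

1. [C1‖L1]  r_C1² − 289/9 = 0  ⇒  r_C1 = 17/3 (r>0 drops 1)
2. [ext C1·C2]  r_C1² + 6r_C1 − 595/9 = 0  ⇒  r_C1 = 17/3 (r>0 drops 1)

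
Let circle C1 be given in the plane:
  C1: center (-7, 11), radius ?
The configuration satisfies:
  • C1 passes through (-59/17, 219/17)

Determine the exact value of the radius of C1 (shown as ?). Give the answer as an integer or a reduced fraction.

1. [C1∋P]  r_C1² − 16 = 0  ⇒  r_C1 = 4 (r>0 drops 1)

4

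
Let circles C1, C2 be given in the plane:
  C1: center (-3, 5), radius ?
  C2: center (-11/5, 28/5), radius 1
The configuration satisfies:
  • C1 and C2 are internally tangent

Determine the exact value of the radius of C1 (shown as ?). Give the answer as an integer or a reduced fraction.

2

1. [int C1,C2]  r_C1² − 2r_C1 = 0  ⇒  r_C1 = 2 (r>0 drops 1)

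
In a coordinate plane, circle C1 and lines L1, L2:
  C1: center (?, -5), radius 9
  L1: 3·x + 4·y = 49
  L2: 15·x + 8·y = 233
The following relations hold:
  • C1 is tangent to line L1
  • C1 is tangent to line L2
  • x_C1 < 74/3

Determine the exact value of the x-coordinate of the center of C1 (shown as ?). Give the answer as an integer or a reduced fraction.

1. [C1‖L1]  x_C1² − 46x_C1 + 304 = 0  ⇒  x_C1 = 8 or 38
2. [C1‖L2]  x_C1² − (182/5)x_C1 + 1136/5 = 0  ⇒  x_C1 = 8 or 142/5

8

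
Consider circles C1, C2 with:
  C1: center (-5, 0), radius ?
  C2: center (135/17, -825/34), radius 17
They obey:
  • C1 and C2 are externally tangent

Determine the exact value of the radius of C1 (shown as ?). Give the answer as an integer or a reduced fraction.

1. [ext C1·C2]  r_C1² + 34r_C1 − 1869/4 = 0  ⇒  r_C1 = 21/2 (r>0 drops 1)

21/2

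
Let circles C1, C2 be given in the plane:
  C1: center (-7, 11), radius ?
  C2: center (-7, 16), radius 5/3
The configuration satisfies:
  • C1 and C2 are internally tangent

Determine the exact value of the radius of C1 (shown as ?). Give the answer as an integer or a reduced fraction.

1. [int C1,C2]  r_C1² − (10/3)r_C1 − 200/9 = 0  ⇒  r_C1 = 20/3 (r>0 drops 1)

20/3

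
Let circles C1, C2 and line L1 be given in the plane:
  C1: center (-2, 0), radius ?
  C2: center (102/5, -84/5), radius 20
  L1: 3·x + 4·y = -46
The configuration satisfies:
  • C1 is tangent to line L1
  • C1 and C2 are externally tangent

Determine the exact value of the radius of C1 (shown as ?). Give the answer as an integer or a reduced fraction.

1. [C1‖L1]  r_C1² − 64 = 0  ⇒  r_C1 = 8 (r>0 drops 1)
2. [ext C1·C2]  r_C1² + 40r_C1 − 384 = 0  ⇒  r_C1 = 8 (r>0 drops 1)

8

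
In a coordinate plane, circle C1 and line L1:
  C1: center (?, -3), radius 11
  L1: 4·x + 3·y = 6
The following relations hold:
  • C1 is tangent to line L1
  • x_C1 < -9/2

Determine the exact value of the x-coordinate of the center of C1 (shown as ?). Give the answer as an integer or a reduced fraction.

-10

1. [C1‖L1]  x_C1² − (15/2)x_C1 − 175 = 0  ⇒  x_C1 = -10 or 35/2
2. given x_C1 < -9/2: keep -10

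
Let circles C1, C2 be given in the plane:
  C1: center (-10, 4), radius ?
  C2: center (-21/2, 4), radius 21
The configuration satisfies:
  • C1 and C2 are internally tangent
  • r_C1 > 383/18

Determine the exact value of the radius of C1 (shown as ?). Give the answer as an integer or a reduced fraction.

43/2

1. [int C1,C2]  r_C1² − 42r_C1 + 1763/4 = 0  ⇒  r_C1 = 41/2 or 43/2
2. given r_C1 > 383/18: keep 43/2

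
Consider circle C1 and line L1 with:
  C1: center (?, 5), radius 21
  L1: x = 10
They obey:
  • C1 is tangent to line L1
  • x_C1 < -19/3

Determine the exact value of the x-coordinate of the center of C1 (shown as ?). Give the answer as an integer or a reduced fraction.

1. [C1‖L1]  x_C1² − 20x_C1 − 341 = 0  ⇒  x_C1 = -11 or 31
2. given x_C1 < -19/3: keep -11

-11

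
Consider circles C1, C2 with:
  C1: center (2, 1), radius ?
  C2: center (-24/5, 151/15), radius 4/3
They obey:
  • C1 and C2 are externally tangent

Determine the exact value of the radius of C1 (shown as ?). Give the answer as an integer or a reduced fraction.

10

1. [ext C1·C2]  r_C1² + (8/3)r_C1 − 380/3 = 0  ⇒  r_C1 = 10 (r>0 drops 1)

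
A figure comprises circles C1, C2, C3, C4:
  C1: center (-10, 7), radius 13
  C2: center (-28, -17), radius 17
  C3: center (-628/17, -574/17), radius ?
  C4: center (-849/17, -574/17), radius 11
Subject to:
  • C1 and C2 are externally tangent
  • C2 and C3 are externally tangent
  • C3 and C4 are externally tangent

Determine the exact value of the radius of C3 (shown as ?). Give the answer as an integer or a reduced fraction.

1. [ext C2·C3]  r_C3² + 34r_C3 − 72 = 0  ⇒  r_C3 = 2 (r>0 drops 1)
2. [ext C3·C4]  r_C3² + 22r_C3 − 48 = 0  ⇒  r_C3 = 2 (r>0 drops 1)

2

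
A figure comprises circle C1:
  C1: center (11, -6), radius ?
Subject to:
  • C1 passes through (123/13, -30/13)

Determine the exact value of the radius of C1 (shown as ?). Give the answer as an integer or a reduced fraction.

1. [C1∋P]  r_C1² − 16 = 0  ⇒  r_C1 = 4 (r>0 drops 1)

4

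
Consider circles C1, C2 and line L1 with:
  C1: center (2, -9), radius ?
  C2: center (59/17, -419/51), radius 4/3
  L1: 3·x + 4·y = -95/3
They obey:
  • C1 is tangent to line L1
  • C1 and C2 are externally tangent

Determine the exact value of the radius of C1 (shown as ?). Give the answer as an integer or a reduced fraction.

1/3

1. [C1‖L1]  r_C1² − 1/9 = 0  ⇒  r_C1 = 1/3 (r>0 drops 1)
2. [ext C1·C2]  r_C1² + (8/3)r_C1 − 1 = 0  ⇒  r_C1 = 1/3 (r>0 drops 1)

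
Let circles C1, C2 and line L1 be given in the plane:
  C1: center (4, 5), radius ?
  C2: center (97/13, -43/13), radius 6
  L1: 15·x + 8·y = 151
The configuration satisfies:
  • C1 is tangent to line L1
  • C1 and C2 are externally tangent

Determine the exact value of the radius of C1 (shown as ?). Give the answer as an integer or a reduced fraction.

3

1. [C1‖L1]  r_C1² − 9 = 0  ⇒  r_C1 = 3 (r>0 drops 1)
2. [ext C1·C2]  r_C1² + 12r_C1 − 45 = 0  ⇒  r_C1 = 3 (r>0 drops 1)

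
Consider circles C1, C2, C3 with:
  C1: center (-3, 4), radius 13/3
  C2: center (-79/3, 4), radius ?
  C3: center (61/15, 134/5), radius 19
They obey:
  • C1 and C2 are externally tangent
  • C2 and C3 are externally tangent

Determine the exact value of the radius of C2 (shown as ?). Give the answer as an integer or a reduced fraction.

19

1. [ext C1·C2]  r_C2² + (26/3)r_C2 − 1577/3 = 0  ⇒  r_C2 = 19 (r>0 drops 1)
2. [ext C2·C3]  r_C2² + 38r_C2 − 1083 = 0  ⇒  r_C2 = 19 (r>0 drops 1)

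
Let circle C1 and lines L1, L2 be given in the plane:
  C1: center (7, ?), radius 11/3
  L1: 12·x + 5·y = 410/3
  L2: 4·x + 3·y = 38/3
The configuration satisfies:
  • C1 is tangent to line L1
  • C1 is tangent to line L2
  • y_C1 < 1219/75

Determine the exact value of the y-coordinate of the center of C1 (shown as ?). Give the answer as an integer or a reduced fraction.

1

1. [C1‖L1]  y_C1² − (316/15)y_C1 + 301/15 = 0  ⇒  y_C1 = 1 or 301/15
2. [C1‖L2]  y_C1² + (92/9)y_C1 − 101/9 = 0  ⇒  y_C1 = -101/9 or 1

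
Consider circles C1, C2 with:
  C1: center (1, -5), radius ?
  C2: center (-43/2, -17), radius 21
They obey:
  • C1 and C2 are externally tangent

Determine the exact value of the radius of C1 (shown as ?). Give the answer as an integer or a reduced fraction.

1. [ext C1·C2]  r_C1² + 42r_C1 − 837/4 = 0  ⇒  r_C1 = 9/2 (r>0 drops 1)

9/2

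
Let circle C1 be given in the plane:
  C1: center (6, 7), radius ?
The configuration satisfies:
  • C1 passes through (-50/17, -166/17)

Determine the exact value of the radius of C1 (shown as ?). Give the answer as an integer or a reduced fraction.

19

1. [C1∋P]  r_C1² − 361 = 0  ⇒  r_C1 = 19 (r>0 drops 1)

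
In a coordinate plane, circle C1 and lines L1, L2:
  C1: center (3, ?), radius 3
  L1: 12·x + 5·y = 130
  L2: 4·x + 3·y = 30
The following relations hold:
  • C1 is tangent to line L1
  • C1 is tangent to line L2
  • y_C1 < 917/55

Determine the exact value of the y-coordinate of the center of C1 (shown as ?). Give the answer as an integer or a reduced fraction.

1. [C1‖L1]  y_C1² − (188/5)y_C1 + 1463/5 = 0  ⇒  y_C1 = 11 or 133/5
2. [C1‖L2]  y_C1² − 12y_C1 + 11 = 0  ⇒  y_C1 = 1 or 11

11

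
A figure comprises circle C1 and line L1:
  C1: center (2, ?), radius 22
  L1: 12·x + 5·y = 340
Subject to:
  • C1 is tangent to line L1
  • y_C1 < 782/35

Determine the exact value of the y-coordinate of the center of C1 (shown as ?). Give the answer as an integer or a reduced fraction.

6

1. [C1‖L1]  y_C1² − (632/5)y_C1 + 3612/5 = 0  ⇒  y_C1 = 6 or 602/5
2. given y_C1 < 782/35: keep 6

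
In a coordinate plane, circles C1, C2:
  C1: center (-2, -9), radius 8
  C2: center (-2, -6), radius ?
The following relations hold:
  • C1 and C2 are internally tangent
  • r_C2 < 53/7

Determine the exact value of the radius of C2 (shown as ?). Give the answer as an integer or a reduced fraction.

1. [int C1,C2]  r_C2² − 16r_C2 + 55 = 0  ⇒  r_C2 = 5 or 11
2. given r_C2 < 53/7: keep 5

5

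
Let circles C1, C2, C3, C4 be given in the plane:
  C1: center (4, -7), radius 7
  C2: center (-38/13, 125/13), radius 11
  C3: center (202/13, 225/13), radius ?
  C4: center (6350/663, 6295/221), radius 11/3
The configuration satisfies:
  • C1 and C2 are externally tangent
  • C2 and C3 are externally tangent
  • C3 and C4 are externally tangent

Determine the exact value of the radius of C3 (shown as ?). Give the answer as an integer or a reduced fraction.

9

1. [ext C2·C3]  r_C3² + 22r_C3 − 279 = 0  ⇒  r_C3 = 9 (r>0 drops 1)
2. [ext C3·C4]  r_C3² + (22/3)r_C3 − 147 = 0  ⇒  r_C3 = 9 (r>0 drops 1)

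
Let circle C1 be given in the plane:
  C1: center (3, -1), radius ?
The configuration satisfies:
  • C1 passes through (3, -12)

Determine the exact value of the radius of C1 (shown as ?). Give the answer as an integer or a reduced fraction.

1. [C1∋P]  r_C1² − 121 = 0  ⇒  r_C1 = 11 (r>0 drops 1)

11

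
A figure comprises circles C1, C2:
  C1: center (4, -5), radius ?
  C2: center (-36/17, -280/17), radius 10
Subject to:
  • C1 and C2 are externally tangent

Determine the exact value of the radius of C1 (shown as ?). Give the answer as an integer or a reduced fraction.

3

1. [ext C1·C2]  r_C1² + 20r_C1 − 69 = 0  ⇒  r_C1 = 3 (r>0 drops 1)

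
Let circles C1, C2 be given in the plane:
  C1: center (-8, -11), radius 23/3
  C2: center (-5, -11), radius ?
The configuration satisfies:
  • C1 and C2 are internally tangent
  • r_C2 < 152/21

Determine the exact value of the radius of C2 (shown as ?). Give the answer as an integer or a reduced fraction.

14/3

1. [int C1,C2]  r_C2² − (46/3)r_C2 + 448/9 = 0  ⇒  r_C2 = 14/3 or 32/3
2. given r_C2 < 152/21: keep 14/3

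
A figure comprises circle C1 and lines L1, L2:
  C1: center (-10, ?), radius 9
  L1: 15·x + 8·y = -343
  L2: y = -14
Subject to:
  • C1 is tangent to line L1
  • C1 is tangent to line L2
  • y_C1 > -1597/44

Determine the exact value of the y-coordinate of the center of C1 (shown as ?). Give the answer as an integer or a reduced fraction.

1. [C1‖L1]  y_C1² + (193/4)y_C1 + 865/4 = 0  ⇒  y_C1 = -173/4 or -5
2. [C1‖L2]  y_C1² + 28y_C1 + 115 = 0  ⇒  y_C1 = -23 or -5

-5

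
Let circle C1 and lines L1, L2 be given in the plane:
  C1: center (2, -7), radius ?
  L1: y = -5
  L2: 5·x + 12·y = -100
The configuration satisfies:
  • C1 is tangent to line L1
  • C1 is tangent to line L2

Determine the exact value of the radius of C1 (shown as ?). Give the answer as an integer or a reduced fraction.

1. [C1‖L1]  r_C1² − 4 = 0  ⇒  r_C1 = 2 (r>0 drops 1)
2. [C1‖L2]  r_C1² − 4 = 0  ⇒  r_C1 = 2 (r>0 drops 1)

2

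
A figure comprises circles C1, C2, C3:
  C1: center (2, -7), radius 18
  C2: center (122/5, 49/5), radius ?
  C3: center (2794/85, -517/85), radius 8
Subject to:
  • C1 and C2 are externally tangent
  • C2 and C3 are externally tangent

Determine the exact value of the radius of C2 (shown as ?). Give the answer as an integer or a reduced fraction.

10

1. [ext C1·C2]  r_C2² + 36r_C2 − 460 = 0  ⇒  r_C2 = 10 (r>0 drops 1)
2. [ext C2·C3]  r_C2² + 16r_C2 − 260 = 0  ⇒  r_C2 = 10 (r>0 drops 1)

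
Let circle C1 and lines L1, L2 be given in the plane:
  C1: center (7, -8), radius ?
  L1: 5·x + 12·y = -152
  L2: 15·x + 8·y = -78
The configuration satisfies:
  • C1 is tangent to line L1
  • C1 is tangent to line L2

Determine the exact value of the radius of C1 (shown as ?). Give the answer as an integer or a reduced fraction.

7

1. [C1‖L1]  r_C1² − 49 = 0  ⇒  r_C1 = 7 (r>0 drops 1)
2. [C1‖L2]  r_C1² − 49 = 0  ⇒  r_C1 = 7 (r>0 drops 1)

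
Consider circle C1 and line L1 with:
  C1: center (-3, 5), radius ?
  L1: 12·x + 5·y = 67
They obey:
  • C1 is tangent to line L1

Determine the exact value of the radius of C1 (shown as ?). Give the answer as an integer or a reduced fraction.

6

1. [C1‖L1]  r_C1² − 36 = 0  ⇒  r_C1 = 6 (r>0 drops 1)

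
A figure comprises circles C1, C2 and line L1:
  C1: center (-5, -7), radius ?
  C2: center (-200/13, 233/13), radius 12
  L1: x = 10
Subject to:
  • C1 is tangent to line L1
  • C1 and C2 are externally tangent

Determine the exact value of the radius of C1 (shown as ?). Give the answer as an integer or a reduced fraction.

1. [C1‖L1]  r_C1² − 225 = 0  ⇒  r_C1 = 15 (r>0 drops 1)
2. [ext C1·C2]  r_C1² + 24r_C1 − 585 = 0  ⇒  r_C1 = 15 (r>0 drops 1)

15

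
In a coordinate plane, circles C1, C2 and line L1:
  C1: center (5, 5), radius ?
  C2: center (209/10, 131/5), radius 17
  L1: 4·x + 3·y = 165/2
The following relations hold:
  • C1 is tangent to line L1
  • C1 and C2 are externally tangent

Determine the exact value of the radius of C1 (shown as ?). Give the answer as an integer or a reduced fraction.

19/2

1. [C1‖L1]  r_C1² − 361/4 = 0  ⇒  r_C1 = 19/2 (r>0 drops 1)
2. [ext C1·C2]  r_C1² + 34r_C1 − 1653/4 = 0  ⇒  r_C1 = 19/2 (r>0 drops 1)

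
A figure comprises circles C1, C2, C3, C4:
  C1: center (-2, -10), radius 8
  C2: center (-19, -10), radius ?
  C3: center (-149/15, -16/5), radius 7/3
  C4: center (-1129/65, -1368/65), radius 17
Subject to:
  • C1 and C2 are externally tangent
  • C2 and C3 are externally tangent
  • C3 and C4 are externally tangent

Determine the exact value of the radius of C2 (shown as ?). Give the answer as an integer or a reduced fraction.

9

1. [ext C1·C2]  r_C2² + 16r_C2 − 225 = 0  ⇒  r_C2 = 9 (r>0 drops 1)
2. [ext C2·C3]  r_C2² + (14/3)r_C2 − 123 = 0  ⇒  r_C2 = 9 (r>0 drops 1)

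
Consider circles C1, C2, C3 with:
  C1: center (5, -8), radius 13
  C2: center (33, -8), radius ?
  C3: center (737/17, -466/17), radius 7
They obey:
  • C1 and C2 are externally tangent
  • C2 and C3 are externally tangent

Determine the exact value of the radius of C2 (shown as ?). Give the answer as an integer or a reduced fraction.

15

1. [ext C1·C2]  r_C2² + 26r_C2 − 615 = 0  ⇒  r_C2 = 15 (r>0 drops 1)
2. [ext C2·C3]  r_C2² + 14r_C2 − 435 = 0  ⇒  r_C2 = 15 (r>0 drops 1)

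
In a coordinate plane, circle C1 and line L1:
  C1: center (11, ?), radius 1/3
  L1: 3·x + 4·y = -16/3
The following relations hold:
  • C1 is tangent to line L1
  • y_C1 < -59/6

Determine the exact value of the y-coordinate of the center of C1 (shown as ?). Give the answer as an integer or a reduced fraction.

-10

1. [C1‖L1]  y_C1² + (115/6)y_C1 + 275/3 = 0  ⇒  y_C1 = -10 or -55/6
2. given y_C1 < -59/6: keep -10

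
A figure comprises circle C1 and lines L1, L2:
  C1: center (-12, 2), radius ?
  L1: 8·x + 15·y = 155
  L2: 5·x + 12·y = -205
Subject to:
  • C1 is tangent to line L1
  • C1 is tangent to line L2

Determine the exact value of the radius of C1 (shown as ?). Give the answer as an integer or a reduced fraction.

1. [C1‖L1]  r_C1² − 169 = 0  ⇒  r_C1 = 13 (r>0 drops 1)
2. [C1‖L2]  r_C1² − 169 = 0  ⇒  r_C1 = 13 (r>0 drops 1)

13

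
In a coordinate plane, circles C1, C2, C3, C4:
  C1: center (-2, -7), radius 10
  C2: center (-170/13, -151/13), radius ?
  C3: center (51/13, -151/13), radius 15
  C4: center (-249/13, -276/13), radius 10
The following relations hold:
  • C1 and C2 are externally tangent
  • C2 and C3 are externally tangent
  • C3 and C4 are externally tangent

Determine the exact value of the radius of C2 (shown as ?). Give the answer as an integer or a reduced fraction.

1. [ext C1·C2]  r_C2² + 20r_C2 − 44 = 0  ⇒  r_C2 = 2 (r>0 drops 1)
2. [ext C2·C3]  r_C2² + 30r_C2 − 64 = 0  ⇒  r_C2 = 2 (r>0 drops 1)

2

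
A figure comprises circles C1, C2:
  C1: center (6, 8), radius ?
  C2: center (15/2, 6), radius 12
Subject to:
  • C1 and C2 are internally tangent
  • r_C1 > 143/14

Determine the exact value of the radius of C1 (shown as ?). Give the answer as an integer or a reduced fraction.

1. [int C1,C2]  r_C1² − 24r_C1 + 551/4 = 0  ⇒  r_C1 = 19/2 or 29/2
2. given r_C1 > 143/14: keep 29/2

29/2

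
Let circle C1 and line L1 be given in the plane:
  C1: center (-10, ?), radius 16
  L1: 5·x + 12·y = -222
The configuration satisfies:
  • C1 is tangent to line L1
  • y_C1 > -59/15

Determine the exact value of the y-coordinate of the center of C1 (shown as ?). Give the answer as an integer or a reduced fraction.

3

1. [C1‖L1]  y_C1² + (86/3)y_C1 − 95 = 0  ⇒  y_C1 = -95/3 or 3
2. given y_C1 > -59/15: keep 3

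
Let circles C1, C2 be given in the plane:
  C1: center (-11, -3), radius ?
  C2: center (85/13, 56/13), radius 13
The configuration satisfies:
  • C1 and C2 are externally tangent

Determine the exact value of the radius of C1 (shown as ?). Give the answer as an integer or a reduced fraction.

1. [ext C1·C2]  r_C1² + 26r_C1 − 192 = 0  ⇒  r_C1 = 6 (r>0 drops 1)

6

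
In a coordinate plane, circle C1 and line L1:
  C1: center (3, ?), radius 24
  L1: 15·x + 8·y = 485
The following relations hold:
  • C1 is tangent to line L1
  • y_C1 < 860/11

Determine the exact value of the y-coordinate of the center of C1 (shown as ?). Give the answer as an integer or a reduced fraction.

1. [C1‖L1]  y_C1² − 110y_C1 + 424 = 0  ⇒  y_C1 = 4 or 106
2. given y_C1 < 860/11: keep 4

4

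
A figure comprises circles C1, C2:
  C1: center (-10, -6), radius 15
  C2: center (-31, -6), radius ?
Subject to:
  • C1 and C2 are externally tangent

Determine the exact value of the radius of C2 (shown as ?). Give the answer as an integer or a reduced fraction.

1. [ext C1·C2]  r_C2² + 30r_C2 − 216 = 0  ⇒  r_C2 = 6 (r>0 drops 1)

6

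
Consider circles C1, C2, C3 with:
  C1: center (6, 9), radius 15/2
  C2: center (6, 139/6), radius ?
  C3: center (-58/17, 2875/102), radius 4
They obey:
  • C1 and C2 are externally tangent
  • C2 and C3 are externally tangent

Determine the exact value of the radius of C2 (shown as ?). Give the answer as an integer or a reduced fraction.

1. [ext C1·C2]  r_C2² + 15r_C2 − 1300/9 = 0  ⇒  r_C2 = 20/3 (r>0 drops 1)
2. [ext C2·C3]  r_C2² + 8r_C2 − 880/9 = 0  ⇒  r_C2 = 20/3 (r>0 drops 1)

20/3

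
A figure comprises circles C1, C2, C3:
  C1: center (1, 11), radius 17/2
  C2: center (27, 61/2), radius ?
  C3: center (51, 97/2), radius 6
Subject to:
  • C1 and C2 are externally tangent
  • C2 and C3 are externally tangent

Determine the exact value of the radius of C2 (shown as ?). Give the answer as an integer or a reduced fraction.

1. [ext C1·C2]  r_C2² + 17r_C2 − 984 = 0  ⇒  r_C2 = 24 (r>0 drops 1)
2. [ext C2·C3]  r_C2² + 12r_C2 − 864 = 0  ⇒  r_C2 = 24 (r>0 drops 1)

24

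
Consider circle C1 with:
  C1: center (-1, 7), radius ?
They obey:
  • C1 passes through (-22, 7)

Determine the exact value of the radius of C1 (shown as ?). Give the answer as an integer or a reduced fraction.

1. [C1∋P]  r_C1² − 441 = 0  ⇒  r_C1 = 21 (r>0 drops 1)

21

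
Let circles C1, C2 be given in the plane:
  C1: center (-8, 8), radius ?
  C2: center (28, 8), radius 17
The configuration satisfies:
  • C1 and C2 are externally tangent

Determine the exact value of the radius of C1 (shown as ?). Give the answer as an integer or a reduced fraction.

1. [ext C1·C2]  r_C1² + 34r_C1 − 1007 = 0  ⇒  r_C1 = 19 (r>0 drops 1)

19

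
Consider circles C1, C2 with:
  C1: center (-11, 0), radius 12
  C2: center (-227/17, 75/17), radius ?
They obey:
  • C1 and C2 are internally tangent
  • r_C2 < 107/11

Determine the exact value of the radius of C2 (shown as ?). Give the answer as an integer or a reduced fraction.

7

1. [int C1,C2]  r_C2² − 24r_C2 + 119 = 0  ⇒  r_C2 = 7 or 17
2. given r_C2 < 107/11: keep 7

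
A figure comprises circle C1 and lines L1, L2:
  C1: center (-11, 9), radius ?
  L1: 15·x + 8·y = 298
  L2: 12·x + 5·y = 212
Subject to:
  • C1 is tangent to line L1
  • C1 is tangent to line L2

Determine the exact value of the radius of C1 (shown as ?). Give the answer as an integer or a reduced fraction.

1. [C1‖L1]  r_C1² − 529 = 0  ⇒  r_C1 = 23 (r>0 drops 1)
2. [C1‖L2]  r_C1² − 529 = 0  ⇒  r_C1 = 23 (r>0 drops 1)

23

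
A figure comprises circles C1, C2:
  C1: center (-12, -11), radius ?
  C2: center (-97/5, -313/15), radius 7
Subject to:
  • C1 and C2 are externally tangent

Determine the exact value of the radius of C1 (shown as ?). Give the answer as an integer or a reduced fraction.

1. [ext C1·C2]  r_C1² + 14r_C1 − 928/9 = 0  ⇒  r_C1 = 16/3 (r>0 drops 1)

16/3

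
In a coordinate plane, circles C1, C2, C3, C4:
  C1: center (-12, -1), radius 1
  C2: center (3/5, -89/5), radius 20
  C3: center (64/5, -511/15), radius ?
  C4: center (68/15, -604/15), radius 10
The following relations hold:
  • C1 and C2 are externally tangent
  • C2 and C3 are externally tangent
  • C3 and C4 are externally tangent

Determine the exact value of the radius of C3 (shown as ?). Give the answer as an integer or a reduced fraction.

1/3

1. [ext C2·C3]  r_C3² + 40r_C3 − 121/9 = 0  ⇒  r_C3 = 1/3 (r>0 drops 1)
2. [ext C3·C4]  r_C3² + 20r_C3 − 61/9 = 0  ⇒  r_C3 = 1/3 (r>0 drops 1)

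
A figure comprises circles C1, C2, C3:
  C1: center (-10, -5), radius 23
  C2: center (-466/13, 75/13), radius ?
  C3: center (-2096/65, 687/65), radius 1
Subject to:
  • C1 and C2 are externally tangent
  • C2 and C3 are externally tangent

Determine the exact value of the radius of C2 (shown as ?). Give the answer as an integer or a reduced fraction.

1. [ext C1·C2]  r_C2² + 46r_C2 − 255 = 0  ⇒  r_C2 = 5 (r>0 drops 1)
2. [ext C2·C3]  r_C2² + 2r_C2 − 35 = 0  ⇒  r_C2 = 5 (r>0 drops 1)

5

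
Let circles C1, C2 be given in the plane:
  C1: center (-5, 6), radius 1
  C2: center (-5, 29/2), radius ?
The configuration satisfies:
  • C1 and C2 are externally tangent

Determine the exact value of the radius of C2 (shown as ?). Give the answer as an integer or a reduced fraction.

1. [ext C1·C2]  r_C2² + 2r_C2 − 285/4 = 0  ⇒  r_C2 = 15/2 (r>0 drops 1)

15/2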